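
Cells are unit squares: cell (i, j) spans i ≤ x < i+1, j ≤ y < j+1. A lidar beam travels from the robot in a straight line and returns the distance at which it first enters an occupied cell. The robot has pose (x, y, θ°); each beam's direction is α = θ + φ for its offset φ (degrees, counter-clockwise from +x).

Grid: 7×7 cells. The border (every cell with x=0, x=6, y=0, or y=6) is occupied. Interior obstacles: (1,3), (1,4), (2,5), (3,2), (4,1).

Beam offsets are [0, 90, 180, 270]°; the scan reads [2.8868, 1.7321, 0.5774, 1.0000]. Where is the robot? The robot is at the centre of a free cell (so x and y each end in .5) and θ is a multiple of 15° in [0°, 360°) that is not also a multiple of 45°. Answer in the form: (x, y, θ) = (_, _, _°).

The pose lattice has 20·16 = 320 candidates. Test each by forward raycasting.
  (3.5, 4.5, 285°): beam 1 = 1.5529 ≠ 2.8868 ✗
  (1.5, 2.5, 30°): beam 1 = 5.1962 ≠ 2.8868 ✗
  (3.5, 5.5, 105°): beam 1 = 0.5176 ≠ 2.8868 ✗
  (5.5, 2.5, 285°): beam 1 = 1.5529 ≠ 2.8868 ✗
  …
  (4.5, 5.5, 240°): r_1=2.8868, r_2=1.7321, r_3=0.5774, r_4=1.0000 — all match ✓
Unique over the lattice → pose = (4.5, 5.5, 240°).

(x, y, θ) = (4.5, 5.5, 240°)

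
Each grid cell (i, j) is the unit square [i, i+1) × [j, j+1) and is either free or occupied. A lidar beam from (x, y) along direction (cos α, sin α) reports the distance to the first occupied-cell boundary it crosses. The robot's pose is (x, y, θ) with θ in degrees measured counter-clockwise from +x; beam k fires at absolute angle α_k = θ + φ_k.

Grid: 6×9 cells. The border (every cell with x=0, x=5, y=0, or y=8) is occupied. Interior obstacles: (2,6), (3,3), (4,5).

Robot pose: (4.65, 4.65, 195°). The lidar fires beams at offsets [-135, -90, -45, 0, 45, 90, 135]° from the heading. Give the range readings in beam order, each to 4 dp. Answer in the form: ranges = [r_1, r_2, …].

ranges = [0.4041, 0.3623, 0.7000, 3.7788, 1.3000, 1.3523, 0.4041]

beam 1: φ=-135°, α=60°
  cosα=0.5000 sinα=0.8660 | (4,4) | tMaxX 0.7000 tMaxY 0.4041 | tΔX 2.0000 tΔY 1.1547
    t=0.4041 [y] (4,5) — stop
  → r_1 = 0.4041
beam 2: φ=-90°, α=105°
  cosα=-0.2588 sinα=0.9659 | (4,4) | tMaxX 2.5114 tMaxY 0.3623 | tΔX 3.8637 tΔY 1.0353
    t=0.3623 [y] (4,5) — stop
  → r_2 = 0.3623
beam 3: φ=-45°, α=150°
  cosα=-0.8660 sinα=0.5000 | (4,4) | tMaxX 0.7506 tMaxY 0.7000 | tΔX 1.1547 tΔY 2.0000
    t=0.7000 [y] (4,5) — stop
  → r_3 = 0.7000
beam 4: φ=0°, α=195°
  cosα=-0.9659 sinα=-0.2588 | (4,4) | tMaxX 0.6729 tMaxY 2.5114 | tΔX 1.0353 tΔY 3.8637
    t=0.6729 [x] (3,4)
    t=1.7082 [x] (2,4)
    t=2.5114 [y] (2,3)
    t=2.7435 [x] (1,3)
    t=3.7788 [x] (0,3) — stop
  → r_4 = 3.7788
beam 5: φ=45°, α=240°
  cosα=-0.5000 sinα=-0.8660 | (4,4) | tMaxX 1.3000 tMaxY 0.7506 | tΔX 2.0000 tΔY 1.1547
    t=0.7506 [y] (4,3)
    t=1.3000 [x] (3,3) — stop
  → r_5 = 1.3000
beam 6: φ=90°, α=285°
  cosα=0.2588 sinα=-0.9659 | (4,4) | tMaxX 1.3523 tMaxY 0.6729 | tΔX 3.8637 tΔY 1.0353
    t=0.6729 [y] (4,3)
    t=1.3523 [x] (5,3) — stop
  → r_6 = 1.3523
beam 7: φ=135°, α=330°
  cosα=0.8660 sinα=-0.5000 | (4,4) | tMaxX 0.4041 tMaxY 1.3000 | tΔX 1.1547 tΔY 2.0000
    t=0.4041 [x] (5,4) — stop
  → r_7 = 0.4041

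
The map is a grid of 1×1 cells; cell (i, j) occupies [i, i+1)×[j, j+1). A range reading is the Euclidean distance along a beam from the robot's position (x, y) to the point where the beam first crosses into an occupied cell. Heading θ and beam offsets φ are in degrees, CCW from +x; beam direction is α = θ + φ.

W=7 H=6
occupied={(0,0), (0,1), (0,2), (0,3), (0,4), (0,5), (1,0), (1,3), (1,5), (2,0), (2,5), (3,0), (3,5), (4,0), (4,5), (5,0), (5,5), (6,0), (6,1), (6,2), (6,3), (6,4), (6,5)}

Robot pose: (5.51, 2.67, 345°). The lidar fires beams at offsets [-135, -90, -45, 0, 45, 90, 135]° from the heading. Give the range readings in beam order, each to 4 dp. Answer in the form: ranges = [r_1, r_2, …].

beam 1: φ=-135°, α=210°
  direction (-0.8660, -0.5000); cell (5,2); t to first gridline: x 0.5889, y 1.3400 (then +1.1547 / +2.0000)
    (4,2) via x @ 0.5889
    (4,1) via y @ 1.3400
    (3,1) via x @ 1.7436
    (2,1) via x @ 2.8983
    (2,0) via y @ 3.3400  # hit
  → r_1 = 3.3400
beam 2: φ=-90°, α=255°
  direction (-0.2588, -0.9659); cell (5,2); t to first gridline: x 1.9705, y 0.6936 (then +3.8637 / +1.0353)
    (5,1) via y @ 0.6936
    (5,0) via y @ 1.7289  # hit
  → r_2 = 1.7289
beam 3: φ=-45°, α=300°
  direction (0.5000, -0.8660); cell (5,2); t to first gridline: x 0.9800, y 0.7736 (then +2.0000 / +1.1547)
    (5,1) via y @ 0.7736
    (6,1) via x @ 0.9800  # hit
  → r_3 = 0.9800
beam 4: φ=0°, α=345°
  direction (0.9659, -0.2588); cell (5,2); t to first gridline: x 0.5073, y 2.5887 (then +1.0353 / +3.8637)
    (6,2) via x @ 0.5073  # hit
  → r_4 = 0.5073
beam 5: φ=45°, α=30°
  direction (0.8660, 0.5000); cell (5,2); t to first gridline: x 0.5658, y 0.6600 (then +1.1547 / +2.0000)
    (6,2) via x @ 0.5658  # hit
  → r_5 = 0.5658
beam 6: φ=90°, α=75°
  direction (0.2588, 0.9659); cell (5,2); t to first gridline: x 1.8932, y 0.3416 (then +3.8637 / +1.0353)
    (5,3) via y @ 0.3416
    (5,4) via y @ 1.3769
    (6,4) via x @ 1.8932  # hit
  → r_6 = 1.8932
beam 7: φ=135°, α=120°
  direction (-0.5000, 0.8660); cell (5,2); t to first gridline: x 1.0200, y 0.3811 (then +2.0000 / +1.1547)
    (5,3) via y @ 0.3811
    (4,3) via x @ 1.0200
    (4,4) via y @ 1.5358
    (4,5) via y @ 2.6905  # hit
  → r_7 = 2.6905

ranges = [3.3400, 1.7289, 0.9800, 0.5073, 0.5658, 1.8932, 2.6905]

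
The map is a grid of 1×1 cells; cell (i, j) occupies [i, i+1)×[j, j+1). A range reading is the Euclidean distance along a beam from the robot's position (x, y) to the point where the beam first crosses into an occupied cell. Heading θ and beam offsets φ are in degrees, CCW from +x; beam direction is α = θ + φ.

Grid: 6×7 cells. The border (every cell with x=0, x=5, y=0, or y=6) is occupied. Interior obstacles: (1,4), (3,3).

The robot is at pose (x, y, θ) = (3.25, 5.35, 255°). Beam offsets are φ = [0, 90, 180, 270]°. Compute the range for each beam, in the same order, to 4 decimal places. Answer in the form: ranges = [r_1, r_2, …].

ranges = [4.5035, 1.8117, 0.6729, 2.3294]

beam 1: φ=0°, α=255°
  dir = (cos 255°, sin 255°) = (-0.2588, -0.9659); from cell (3,5)
  next x-line at t=0.9659, next y-line at t=0.3623; Δt_x=3.8637, Δt_y=1.0353
    y: enter (3,4) at t=0.3623
    x: enter (2,4) at t=0.9659
    y: enter (2,3) at t=1.3976
    y: enter (2,2) at t=2.4329
    y: enter (2,1) at t=3.4682
    y: enter (2,0) at t=4.5035 ← occupied
  → r_1 = 4.5035
beam 2: φ=90°, α=345°
  dir = (cos 345°, sin 345°) = (0.9659, -0.2588); from cell (3,5)
  next x-line at t=0.7765, next y-line at t=1.3523; Δt_x=1.0353, Δt_y=3.8637
    x: enter (4,5) at t=0.7765
    y: enter (4,4) at t=1.3523
    x: enter (5,4) at t=1.8117 ← occupied
  → r_2 = 1.8117
beam 3: φ=180°, α=75°
  dir = (cos 75°, sin 75°) = (0.2588, 0.9659); from cell (3,5)
  next x-line at t=2.8978, next y-line at t=0.6729; Δt_x=3.8637, Δt_y=1.0353
    y: enter (3,6) at t=0.6729 ← occupied
  → r_3 = 0.6729
beam 4: φ=270°, α=165°
  dir = (cos 165°, sin 165°) = (-0.9659, 0.2588); from cell (3,5)
  next x-line at t=0.2588, next y-line at t=2.5114; Δt_x=1.0353, Δt_y=3.8637
    x: enter (2,5) at t=0.2588
    x: enter (1,5) at t=1.2941
    x: enter (0,5) at t=2.3294 ← occupied
  → r_4 = 2.3294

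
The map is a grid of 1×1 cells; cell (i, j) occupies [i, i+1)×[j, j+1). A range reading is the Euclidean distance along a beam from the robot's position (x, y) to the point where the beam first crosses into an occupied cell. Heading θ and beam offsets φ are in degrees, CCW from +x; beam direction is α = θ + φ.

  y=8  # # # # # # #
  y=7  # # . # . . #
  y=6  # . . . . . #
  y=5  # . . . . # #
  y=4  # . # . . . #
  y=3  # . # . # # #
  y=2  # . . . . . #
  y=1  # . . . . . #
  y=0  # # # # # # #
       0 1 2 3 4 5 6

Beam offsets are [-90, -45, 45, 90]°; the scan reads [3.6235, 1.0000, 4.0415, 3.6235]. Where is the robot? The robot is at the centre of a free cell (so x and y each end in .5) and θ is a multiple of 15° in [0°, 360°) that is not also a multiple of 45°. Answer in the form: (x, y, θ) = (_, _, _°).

(x, y, θ) = (3.5, 4.5, 15°)

The pose lattice has 28·16 = 448 candidates. Test each by forward raycasting.
  (3.5, 3.5, 165°): beam 1 = 4.6587 ≠ 3.6235 ✗
  (4.5, 2.5, 330°): beam 1 = 1.7321 ≠ 3.6235 ✗
  (4.5, 1.5, 210°): beam 1 = 3.0000 ≠ 3.6235 ✗
  (3.5, 1.5, 345°): beam 1 = 0.5176 ≠ 3.6235 ✗
  …
  (3.5, 4.5, 15°): r_1=3.6235, r_2=1.0000, r_3=4.0415, r_4=3.6235 — all match ✓
Only this pose fits every beam.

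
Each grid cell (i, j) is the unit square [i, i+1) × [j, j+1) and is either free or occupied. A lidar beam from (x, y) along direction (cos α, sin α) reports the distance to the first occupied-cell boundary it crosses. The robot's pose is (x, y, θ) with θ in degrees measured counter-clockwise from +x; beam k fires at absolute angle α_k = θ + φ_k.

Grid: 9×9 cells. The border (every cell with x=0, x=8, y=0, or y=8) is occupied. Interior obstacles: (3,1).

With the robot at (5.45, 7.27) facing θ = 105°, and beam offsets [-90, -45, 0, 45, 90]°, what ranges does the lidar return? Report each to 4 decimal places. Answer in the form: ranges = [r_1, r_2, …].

ranges = [2.6400, 0.8429, 0.7558, 1.4600, 4.6070]

beam 1: φ=-90°, α=15°
  cosα=0.9659 sinα=0.2588 | (5,7) | tMaxX 0.5694 tMaxY 2.8205 | tΔX 1.0353 tΔY 3.8637
    t=0.5694 [x] (6,7)
    t=1.6047 [x] (7,7)
    t=2.6400 [x] (8,7) — stop
  → r_1 = 2.6400
beam 2: φ=-45°, α=60°
  cosα=0.5000 sinα=0.8660 | (5,7) | tMaxX 1.1000 tMaxY 0.8429 | tΔX 2.0000 tΔY 1.1547
    t=0.8429 [y] (5,8) — stop
  → r_2 = 0.8429
beam 3: φ=0°, α=105°
  cosα=-0.2588 sinα=0.9659 | (5,7) | tMaxX 1.7387 tMaxY 0.7558 | tΔX 3.8637 tΔY 1.0353
    t=0.7558 [y] (5,8) — stop
  → r_3 = 0.7558
beam 4: φ=45°, α=150°
  cosα=-0.8660 sinα=0.5000 | (5,7) | tMaxX 0.5196 tMaxY 1.4600 | tΔX 1.1547 tΔY 2.0000
    t=0.5196 [x] (4,7)
    t=1.4600 [y] (4,8) — stop
  → r_4 = 1.4600
beam 5: φ=90°, α=195°
  cosα=-0.9659 sinα=-0.2588 | (5,7) | tMaxX 0.4659 tMaxY 1.0432 | tΔX 1.0353 tΔY 3.8637
    t=0.4659 [x] (4,7)
    t=1.0432 [y] (4,6)
    t=1.5012 [x] (3,6)
    t=2.5364 [x] (2,6)
    t=3.5717 [x] (1,6)
    t=4.6070 [x] (0,6) — stop
  → r_5 = 4.6070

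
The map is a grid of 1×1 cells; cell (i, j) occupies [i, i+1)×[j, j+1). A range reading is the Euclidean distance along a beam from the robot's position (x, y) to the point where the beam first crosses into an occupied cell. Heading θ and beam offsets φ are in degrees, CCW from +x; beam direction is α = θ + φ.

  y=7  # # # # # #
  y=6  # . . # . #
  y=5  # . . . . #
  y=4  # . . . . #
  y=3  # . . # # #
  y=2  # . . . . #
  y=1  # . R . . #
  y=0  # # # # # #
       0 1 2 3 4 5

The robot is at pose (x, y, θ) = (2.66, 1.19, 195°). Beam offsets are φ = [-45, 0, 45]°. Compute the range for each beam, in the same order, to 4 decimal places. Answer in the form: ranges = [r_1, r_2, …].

beam 1: φ=-45°, α=150°
  d=(-0.8660,0.5000)  start (2,1)  tX=0.7621 tY=1.6200  stride 1/|dx|=1.1547 1/|dy|=2.0000
    cross x-line → (1,1), t=0.7621
    cross y-line → (1,2), t=1.6200
    cross x-line → (0,2), t=1.9168 (wall)
  → r_1 = 1.9168
beam 2: φ=0°, α=195°
  d=(-0.9659,-0.2588)  start (2,1)  tX=0.6833 tY=0.7341  stride 1/|dx|=1.0353 1/|dy|=3.8637
    cross x-line → (1,1), t=0.6833
    cross y-line → (1,0), t=0.7341 (wall)
  → r_2 = 0.7341
beam 3: φ=45°, α=240°
  d=(-0.5000,-0.8660)  start (2,1)  tX=1.3200 tY=0.2194  stride 1/|dx|=2.0000 1/|dy|=1.1547
    cross y-line → (2,0), t=0.2194 (wall)
  → r_3 = 0.2194

ranges = [1.9168, 0.7341, 0.2194]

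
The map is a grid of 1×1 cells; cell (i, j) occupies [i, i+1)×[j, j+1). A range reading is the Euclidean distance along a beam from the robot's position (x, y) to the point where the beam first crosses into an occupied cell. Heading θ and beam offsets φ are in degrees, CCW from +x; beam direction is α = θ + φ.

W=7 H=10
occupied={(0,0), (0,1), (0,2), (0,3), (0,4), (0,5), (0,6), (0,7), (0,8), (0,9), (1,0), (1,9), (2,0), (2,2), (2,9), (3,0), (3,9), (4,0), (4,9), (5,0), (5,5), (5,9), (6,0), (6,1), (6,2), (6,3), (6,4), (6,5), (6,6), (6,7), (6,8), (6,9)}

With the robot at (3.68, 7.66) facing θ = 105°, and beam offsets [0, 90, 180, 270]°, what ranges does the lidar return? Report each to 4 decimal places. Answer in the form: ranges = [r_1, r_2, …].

ranges = [1.3873, 2.7745, 6.8949, 2.4018]

beam 1: φ=0°, α=105°
  cosα=-0.2588 sinα=0.9659 | (3,7) | tMaxX 2.6273 tMaxY 0.3520 | tΔX 3.8637 tΔY 1.0353
    t=0.3520 [y] (3,8)
    t=1.3873 [y] (3,9) — stop
  → r_1 = 1.3873
beam 2: φ=90°, α=195°
  cosα=-0.9659 sinα=-0.2588 | (3,7) | tMaxX 0.7040 tMaxY 2.5500 | tΔX 1.0353 tΔY 3.8637
    t=0.7040 [x] (2,7)
    t=1.7393 [x] (1,7)
    t=2.5500 [y] (1,6)
    t=2.7745 [x] (0,6) — stop
  → r_2 = 2.7745
beam 3: φ=180°, α=285°
  cosα=0.2588 sinα=-0.9659 | (3,7) | tMaxX 1.2364 tMaxY 0.6833 | tΔX 3.8637 tΔY 1.0353
    t=0.6833 [y] (3,6)
    t=1.2364 [x] (4,6)
    t=1.7186 [y] (4,5)
    t=2.7538 [y] (4,4)
    t=3.7891 [y] (4,3)
    t=4.8244 [y] (4,2)
    t=5.1001 [x] (5,2)
    t=5.8597 [y] (5,1)
    t=6.8949 [y] (5,0) — stop
  → r_3 = 6.8949
beam 4: φ=270°, α=15°
  cosα=0.9659 sinα=0.2588 | (3,7) | tMaxX 0.3313 tMaxY 1.3137 | tΔX 1.0353 tΔY 3.8637
    t=0.3313 [x] (4,7)
    t=1.3137 [y] (4,8)
    t=1.3666 [x] (5,8)
    t=2.4018 [x] (6,8) — stop
  → r_4 = 2.4018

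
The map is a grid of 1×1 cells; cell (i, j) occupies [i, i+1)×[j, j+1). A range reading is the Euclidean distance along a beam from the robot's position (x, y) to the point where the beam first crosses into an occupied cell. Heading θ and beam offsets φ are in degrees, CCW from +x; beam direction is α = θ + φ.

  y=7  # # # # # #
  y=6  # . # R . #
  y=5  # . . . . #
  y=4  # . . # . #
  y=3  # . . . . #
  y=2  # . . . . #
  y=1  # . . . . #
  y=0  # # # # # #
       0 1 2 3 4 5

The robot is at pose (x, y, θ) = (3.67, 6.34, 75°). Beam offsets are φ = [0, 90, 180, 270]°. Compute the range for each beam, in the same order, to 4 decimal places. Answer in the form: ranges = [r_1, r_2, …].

ranges = [0.6833, 0.6936, 1.3873, 1.3769]

beam 1: φ=0°, α=75°
  cosα=0.2588 sinα=0.9659 | (3,6) | tMaxX 1.2750 tMaxY 0.6833 | tΔX 3.8637 tΔY 1.0353
    t=0.6833 [y] (3,7) — stop
  → r_1 = 0.6833
beam 2: φ=90°, α=165°
  cosα=-0.9659 sinα=0.2588 | (3,6) | tMaxX 0.6936 tMaxY 2.5500 | tΔX 1.0353 tΔY 3.8637
    t=0.6936 [x] (2,6) — stop
  → r_2 = 0.6936
beam 3: φ=180°, α=255°
  cosα=-0.2588 sinα=-0.9659 | (3,6) | tMaxX 2.5887 tMaxY 0.3520 | tΔX 3.8637 tΔY 1.0353
    t=0.3520 [y] (3,5)
    t=1.3873 [y] (3,4) — stop
  → r_3 = 1.3873
beam 4: φ=270°, α=345°
  cosα=0.9659 sinα=-0.2588 | (3,6) | tMaxX 0.3416 tMaxY 1.3137 | tΔX 1.0353 tΔY 3.8637
    t=0.3416 [x] (4,6)
    t=1.3137 [y] (4,5)
    t=1.3769 [x] (5,5) — stop
  → r_4 = 1.3769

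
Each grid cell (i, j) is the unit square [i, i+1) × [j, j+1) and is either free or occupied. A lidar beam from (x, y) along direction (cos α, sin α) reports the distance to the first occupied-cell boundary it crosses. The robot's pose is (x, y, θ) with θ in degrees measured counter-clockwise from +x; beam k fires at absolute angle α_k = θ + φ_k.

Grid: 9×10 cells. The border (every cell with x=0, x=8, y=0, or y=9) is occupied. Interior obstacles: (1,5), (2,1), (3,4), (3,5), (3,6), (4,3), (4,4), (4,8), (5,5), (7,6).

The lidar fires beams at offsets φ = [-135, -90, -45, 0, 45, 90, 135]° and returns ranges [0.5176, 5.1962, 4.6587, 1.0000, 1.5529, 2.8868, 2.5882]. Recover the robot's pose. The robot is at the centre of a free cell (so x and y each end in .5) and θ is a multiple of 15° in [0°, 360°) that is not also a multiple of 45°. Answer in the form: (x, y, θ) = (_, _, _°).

Enumerate (i+0.5, j+0.5, θ) over the 46 free cells and 16 admissible headings. For each, cast all 7 beams and compare to the given ranges.
  (5.5, 3.5, 120°): beam 1 = 2.5882 ≠ 0.5176 ✗
  (2.5, 2.5, 255°): beam 1 = 2.8868 ≠ 0.5176 ✗
  (1.5, 1.5, 240°): beam 1 = 1.9319 ≠ 0.5176 ✗
  …
  (3.5, 7.5, 60°): r_1=0.5176, r_2=5.1962, r_3=4.6587, r_4=1.0000, r_5=1.5529, r_6=2.8868, r_7=2.5882 — all match ✓
No second candidate reproduces the full scan.

(x, y, θ) = (3.5, 7.5, 60°)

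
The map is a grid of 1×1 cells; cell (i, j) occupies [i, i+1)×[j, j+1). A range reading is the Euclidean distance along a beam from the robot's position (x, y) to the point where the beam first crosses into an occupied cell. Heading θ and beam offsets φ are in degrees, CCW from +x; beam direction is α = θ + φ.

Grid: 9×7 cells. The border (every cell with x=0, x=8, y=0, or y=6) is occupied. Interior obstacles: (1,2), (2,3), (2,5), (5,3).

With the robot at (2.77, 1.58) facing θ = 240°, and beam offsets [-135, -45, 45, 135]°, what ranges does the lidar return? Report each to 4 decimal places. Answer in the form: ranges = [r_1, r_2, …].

ranges = [1.4701, 1.8324, 0.6005, 5.4145]

beam 1: φ=-135°, α=105°
  d=(-0.2588,0.9659)  start (2,1)  tX=2.9751 tY=0.4348  stride 1/|dx|=3.8637 1/|dy|=1.0353
    cross y-line → (2,2), t=0.4348
    cross y-line → (2,3), t=1.4701 (wall)
  → r_1 = 1.4701
beam 2: φ=-45°, α=195°
  d=(-0.9659,-0.2588)  start (2,1)  tX=0.7972 tY=2.2409  stride 1/|dx|=1.0353 1/|dy|=3.8637
    cross x-line → (1,1), t=0.7972
    cross x-line → (0,1), t=1.8324 (wall)
  → r_2 = 1.8324
beam 3: φ=45°, α=285°
  d=(0.2588,-0.9659)  start (2,1)  tX=0.8887 tY=0.6005  stride 1/|dx|=3.8637 1/|dy|=1.0353
    cross y-line → (2,0), t=0.6005 (wall)
  → r_3 = 0.6005
beam 4: φ=135°, α=15°
  d=(0.9659,0.2588)  start (2,1)  tX=0.2381 tY=1.6228  stride 1/|dx|=1.0353 1/|dy|=3.8637
    cross x-line → (3,1), t=0.2381
    cross x-line → (4,1), t=1.2734
    cross y-line → (4,2), t=1.6228
    cross x-line → (5,2), t=2.3087
    cross x-line → (6,2), t=3.3439
    cross x-line → (7,2), t=4.3792
    cross x-line → (8,2), t=5.4145 (wall)
  → r_4 = 5.4145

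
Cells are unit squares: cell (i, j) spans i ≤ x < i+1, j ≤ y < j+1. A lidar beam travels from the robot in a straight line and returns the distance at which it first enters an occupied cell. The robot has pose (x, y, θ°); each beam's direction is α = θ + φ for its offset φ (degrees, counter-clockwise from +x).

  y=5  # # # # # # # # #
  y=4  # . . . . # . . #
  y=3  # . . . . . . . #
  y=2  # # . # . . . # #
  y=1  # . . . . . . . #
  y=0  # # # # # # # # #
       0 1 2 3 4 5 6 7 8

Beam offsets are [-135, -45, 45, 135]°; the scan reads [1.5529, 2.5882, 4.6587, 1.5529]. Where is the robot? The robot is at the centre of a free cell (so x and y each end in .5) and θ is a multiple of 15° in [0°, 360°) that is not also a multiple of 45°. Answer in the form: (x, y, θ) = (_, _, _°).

The pose lattice has 24·16 = 384 candidates. Test each by forward raycasting.
  (2.5, 1.5, 195°): beam 1 = 1.0000 ≠ 1.5529 ✗
  (2.5, 1.5, 345°): beam 1 = 1.0000 ≠ 1.5529 ✗
  (1.5, 1.5, 75°): beam 1 = 0.5774 ≠ 1.5529 ✗
  (2.5, 3.5, 255°): beam 1 = 1.7321 ≠ 1.5529 ✗
  …
  (2.5, 3.5, 300°): r_1=1.5529, r_2=2.5882, r_3=4.6587, r_4=1.5529 — all match ✓
Unique over the lattice → pose = (2.5, 3.5, 300°).

(x, y, θ) = (2.5, 3.5, 300°)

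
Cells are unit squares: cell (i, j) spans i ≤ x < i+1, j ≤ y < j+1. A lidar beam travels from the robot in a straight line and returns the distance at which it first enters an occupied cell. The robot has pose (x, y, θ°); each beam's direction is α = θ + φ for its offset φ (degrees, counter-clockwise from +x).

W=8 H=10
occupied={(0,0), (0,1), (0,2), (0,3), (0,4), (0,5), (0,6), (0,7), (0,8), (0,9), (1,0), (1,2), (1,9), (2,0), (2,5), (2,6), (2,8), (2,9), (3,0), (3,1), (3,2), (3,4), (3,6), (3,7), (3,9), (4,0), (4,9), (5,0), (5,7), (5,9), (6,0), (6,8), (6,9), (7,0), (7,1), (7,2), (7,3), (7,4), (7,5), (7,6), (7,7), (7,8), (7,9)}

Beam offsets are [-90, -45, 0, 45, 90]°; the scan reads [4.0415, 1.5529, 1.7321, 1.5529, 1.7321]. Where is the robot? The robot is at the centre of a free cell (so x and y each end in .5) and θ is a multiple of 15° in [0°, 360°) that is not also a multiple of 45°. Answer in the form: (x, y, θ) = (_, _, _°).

The pose lattice has 37·16 = 592 candidates. Test each by forward raycasting.
  (6.5, 5.5, 15°): beam 1 = 1.9319 ≠ 4.0415 ✗
  (5.5, 1.5, 240°): beam 1 = 1.7321 ≠ 4.0415 ✗
  (5.5, 2.5, 240°): beam 1 = 5.1962 ≠ 4.0415 ✗
  (3.5, 8.5, 165°): beam 1 = 0.5176 ≠ 4.0415 ✗
  …
  (5.5, 2.5, 210°): r_1=4.0415, r_2=1.5529, r_3=1.7321, r_4=1.5529, r_5=1.7321 — all match ✓
Only this pose fits every beam.

(x, y, θ) = (5.5, 2.5, 210°)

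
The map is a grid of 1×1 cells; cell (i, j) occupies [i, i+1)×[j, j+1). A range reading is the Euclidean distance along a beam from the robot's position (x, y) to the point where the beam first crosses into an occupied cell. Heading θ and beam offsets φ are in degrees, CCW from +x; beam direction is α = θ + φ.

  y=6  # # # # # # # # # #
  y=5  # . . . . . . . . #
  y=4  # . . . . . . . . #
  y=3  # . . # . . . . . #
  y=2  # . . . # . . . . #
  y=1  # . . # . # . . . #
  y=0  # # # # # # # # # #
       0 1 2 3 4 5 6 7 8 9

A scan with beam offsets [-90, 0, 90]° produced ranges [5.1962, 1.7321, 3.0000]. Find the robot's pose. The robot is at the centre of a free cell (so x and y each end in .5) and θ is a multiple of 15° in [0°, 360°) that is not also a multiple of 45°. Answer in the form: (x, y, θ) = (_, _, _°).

Candidates: 36 free-cell centres × 16 headings = 576 poses. Raycast each; keep the one whose scan matches to 4 dp.
  (3.5, 5.5, 120°): beam 1 = 1.0000 ≠ 5.1962 ✗
  (1.5, 1.5, 240°): beam 1 = 0.5774 ≠ 5.1962 ✗
  (8.5, 3.5, 60°): beam 1 = 0.5774 ≠ 5.1962 ✗
  (7.5, 5.5, 240°): beam 1 = 1.0000 ≠ 5.1962 ✗
  (4.5, 4.5, 240°): beam 1 = 3.0000 ≠ 5.1962 ✗
  …
  (4.5, 4.5, 60°): r_1=5.1962, r_2=1.7321, r_3=3.0000 — all match ✓
No second candidate reproduces the full scan.

(x, y, θ) = (4.5, 4.5, 60°)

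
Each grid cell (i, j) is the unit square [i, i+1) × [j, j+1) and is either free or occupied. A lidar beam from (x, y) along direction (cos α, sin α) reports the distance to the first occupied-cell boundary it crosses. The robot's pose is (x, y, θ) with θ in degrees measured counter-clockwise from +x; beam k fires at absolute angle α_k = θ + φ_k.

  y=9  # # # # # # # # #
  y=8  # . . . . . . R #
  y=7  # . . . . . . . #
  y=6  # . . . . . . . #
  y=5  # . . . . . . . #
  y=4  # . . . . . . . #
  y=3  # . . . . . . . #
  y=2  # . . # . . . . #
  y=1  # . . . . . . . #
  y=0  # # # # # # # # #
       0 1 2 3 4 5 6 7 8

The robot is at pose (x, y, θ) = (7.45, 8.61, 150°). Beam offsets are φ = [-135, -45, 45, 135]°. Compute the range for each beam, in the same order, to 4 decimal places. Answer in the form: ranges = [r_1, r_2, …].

beam 1: φ=-135°, α=15°
  cosα=0.9659 sinα=0.2588 | (7,8) | tMaxX 0.5694 tMaxY 1.5068 | tΔX 1.0353 tΔY 3.8637
    t=0.5694 [x] (8,8) — stop
  → r_1 = 0.5694
beam 2: φ=-45°, α=105°
  cosα=-0.2588 sinα=0.9659 | (7,8) | tMaxX 1.7387 tMaxY 0.4038 | tΔX 3.8637 tΔY 1.0353
    t=0.4038 [y] (7,9) — stop
  → r_2 = 0.4038
beam 3: φ=45°, α=195°
  cosα=-0.9659 sinα=-0.2588 | (7,8) | tMaxX 0.4659 tMaxY 2.3569 | tΔX 1.0353 tΔY 3.8637
    t=0.4659 [x] (6,8)
    t=1.5012 [x] (5,8)
    t=2.3569 [y] (5,7)
    t=2.5364 [x] (4,7)
    t=3.5717 [x] (3,7)
    t=4.6070 [x] (2,7)
    t=5.6423 [x] (1,7)
    t=6.2206 [y] (1,6)
    t=6.6775 [x] (0,6) — stop
  → r_3 = 6.6775
beam 4: φ=135°, α=285°
  cosα=0.2588 sinα=-0.9659 | (7,8) | tMaxX 2.1250 tMaxY 0.6315 | tΔX 3.8637 tΔY 1.0353
    t=0.6315 [y] (7,7)
    t=1.6668 [y] (7,6)
    t=2.1250 [x] (8,6) — stop
  → r_4 = 2.1250

ranges = [0.5694, 0.4038, 6.6775, 2.1250]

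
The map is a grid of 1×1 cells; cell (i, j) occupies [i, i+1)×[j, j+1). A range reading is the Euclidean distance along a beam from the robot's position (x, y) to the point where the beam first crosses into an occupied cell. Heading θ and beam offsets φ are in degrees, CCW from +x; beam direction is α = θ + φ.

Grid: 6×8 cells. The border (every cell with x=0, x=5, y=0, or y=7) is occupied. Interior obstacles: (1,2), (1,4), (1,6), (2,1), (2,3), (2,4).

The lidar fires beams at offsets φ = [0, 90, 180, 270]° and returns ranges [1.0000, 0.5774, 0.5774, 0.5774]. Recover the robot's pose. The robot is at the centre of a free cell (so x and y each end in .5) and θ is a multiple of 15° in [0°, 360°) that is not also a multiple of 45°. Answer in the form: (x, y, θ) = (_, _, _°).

(x, y, θ) = (1.5, 5.5, 330°)

Candidates: 18 free-cell centres × 16 headings = 288 poses. Raycast each; keep the one whose scan matches to 4 dp.
  (3.5, 6.5, 285°): beam 1 = 5.6940 ≠ 1.0000 ✗
  (4.5, 4.5, 15°): beam 1 = 0.5176 ≠ 1.0000 ✗
  (2.5, 5.5, 165°): beam 1 = 1.5529 ≠ 1.0000 ✗
  (1.5, 5.5, 30°): beam 1 = 3.0000 ≠ 1.0000 ✗
  …
  (1.5, 5.5, 330°): r_1=1.0000, r_2=0.5774, r_3=0.5774, r_4=0.5774 — all match ✓
No second candidate reproduces the full scan.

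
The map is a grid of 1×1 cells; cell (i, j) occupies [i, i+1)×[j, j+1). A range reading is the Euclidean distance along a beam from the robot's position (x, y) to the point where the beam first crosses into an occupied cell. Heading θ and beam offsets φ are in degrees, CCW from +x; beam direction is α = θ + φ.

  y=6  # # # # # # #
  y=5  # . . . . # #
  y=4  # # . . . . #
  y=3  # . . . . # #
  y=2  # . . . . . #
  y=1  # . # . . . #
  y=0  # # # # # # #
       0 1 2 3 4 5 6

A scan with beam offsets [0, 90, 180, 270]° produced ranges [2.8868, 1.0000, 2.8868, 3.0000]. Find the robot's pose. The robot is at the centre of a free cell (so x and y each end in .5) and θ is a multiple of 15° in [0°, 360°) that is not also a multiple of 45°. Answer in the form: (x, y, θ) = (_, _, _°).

(x, y, θ) = (3.5, 2.5, 150°)

Candidates: 21 free-cell centres × 16 headings = 336 poses. Raycast each; keep the one whose scan matches to 4 dp.
  (3.5, 2.5, 30°): beam 1 = 1.7321 ≠ 2.8868 ✗
  (5.5, 4.5, 15°): beam 1 = 0.5176 ≠ 2.8868 ✗
  (1.5, 3.5, 105°): beam 1 = 0.5176 ≠ 2.8868 ✗
  (5.5, 4.5, 345°): beam 1 = 0.5176 ≠ 2.8868 ✗
  (4.5, 5.5, 165°): beam 1 = 1.9319 ≠ 2.8868 ✗
  …
  (3.5, 2.5, 150°): r_1=2.8868, r_2=1.0000, r_3=2.8868, r_4=3.0000 — all match ✓
Unique over the lattice → pose = (3.5, 2.5, 150°).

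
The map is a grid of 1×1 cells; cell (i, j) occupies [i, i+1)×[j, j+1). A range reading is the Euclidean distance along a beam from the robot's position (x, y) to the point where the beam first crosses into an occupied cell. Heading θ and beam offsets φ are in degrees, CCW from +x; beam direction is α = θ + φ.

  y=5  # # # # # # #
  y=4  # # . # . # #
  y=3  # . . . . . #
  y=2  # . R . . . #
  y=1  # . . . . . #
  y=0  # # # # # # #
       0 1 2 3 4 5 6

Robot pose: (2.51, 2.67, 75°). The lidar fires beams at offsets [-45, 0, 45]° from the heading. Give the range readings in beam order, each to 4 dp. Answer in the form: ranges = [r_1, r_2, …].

beam 1: φ=-45°, α=30°
  direction (0.8660, 0.5000); cell (2,2); t to first gridline: x 0.5658, y 0.6600 (then +1.1547 / +2.0000)
    (3,2) via x @ 0.5658
    (3,3) via y @ 0.6600
    (4,3) via x @ 1.7205
    (4,4) via y @ 2.6600
    (5,4) via x @ 2.8752  # hit
  → r_1 = 2.8752
beam 2: φ=0°, α=75°
  direction (0.2588, 0.9659); cell (2,2); t to first gridline: x 1.8932, y 0.3416 (then +3.8637 / +1.0353)
    (2,3) via y @ 0.3416
    (2,4) via y @ 1.3769
    (3,4) via x @ 1.8932  # hit
  → r_2 = 1.8932
beam 3: φ=45°, α=120°
  direction (-0.5000, 0.8660); cell (2,2); t to first gridline: x 1.0200, y 0.3811 (then +2.0000 / +1.1547)
    (2,3) via y @ 0.3811
    (1,3) via x @ 1.0200
    (1,4) via y @ 1.5358  # hit
  → r_3 = 1.5358

ranges = [2.8752, 1.8932, 1.5358]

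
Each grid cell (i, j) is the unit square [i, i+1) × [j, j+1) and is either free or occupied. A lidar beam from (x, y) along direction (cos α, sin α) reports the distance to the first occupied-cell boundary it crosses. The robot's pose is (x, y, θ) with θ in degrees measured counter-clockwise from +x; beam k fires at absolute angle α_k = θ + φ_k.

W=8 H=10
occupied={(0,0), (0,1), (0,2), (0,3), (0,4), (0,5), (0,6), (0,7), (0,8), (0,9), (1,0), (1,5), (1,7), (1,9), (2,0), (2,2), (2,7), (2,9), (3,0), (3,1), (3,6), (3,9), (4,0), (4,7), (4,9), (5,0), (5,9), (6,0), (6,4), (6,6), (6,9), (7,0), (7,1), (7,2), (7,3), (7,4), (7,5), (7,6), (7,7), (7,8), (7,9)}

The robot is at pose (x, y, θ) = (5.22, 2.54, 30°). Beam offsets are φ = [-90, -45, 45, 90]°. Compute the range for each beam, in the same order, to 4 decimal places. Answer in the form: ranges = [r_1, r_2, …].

ranges = [1.7782, 1.8428, 3.5821, 3.9953]

beam 1: φ=-90°, α=300°
  cosα=0.5000 sinα=-0.8660 | (5,2) | tMaxX 1.5600 tMaxY 0.6235 | tΔX 2.0000 tΔY 1.1547
    t=0.6235 [y] (5,1)
    t=1.5600 [x] (6,1)
    t=1.7782 [y] (6,0) — stop
  → r_1 = 1.7782
beam 2: φ=-45°, α=345°
  cosα=0.9659 sinα=-0.2588 | (5,2) | tMaxX 0.8075 tMaxY 2.0864 | tΔX 1.0353 tΔY 3.8637
    t=0.8075 [x] (6,2)
    t=1.8428 [x] (7,2) — stop
  → r_2 = 1.8428
beam 3: φ=45°, α=75°
  cosα=0.2588 sinα=0.9659 | (5,2) | tMaxX 3.0137 tMaxY 0.4762 | tΔX 3.8637 tΔY 1.0353
    t=0.4762 [y] (5,3)
    t=1.5115 [y] (5,4)
    t=2.5468 [y] (5,5)
    t=3.0137 [x] (6,5)
    t=3.5821 [y] (6,6) — stop
  → r_3 = 3.5821
beam 4: φ=90°, α=120°
  cosα=-0.5000 sinα=0.8660 | (5,2) | tMaxX 0.4400 tMaxY 0.5312 | tΔX 2.0000 tΔY 1.1547
    t=0.4400 [x] (4,2)
    t=0.5312 [y] (4,3)
    t=1.6859 [y] (4,4)
    t=2.4400 [x] (3,4)
    t=2.8406 [y] (3,5)
    t=3.9953 [y] (3,6) — stop
  → r_4 = 3.9953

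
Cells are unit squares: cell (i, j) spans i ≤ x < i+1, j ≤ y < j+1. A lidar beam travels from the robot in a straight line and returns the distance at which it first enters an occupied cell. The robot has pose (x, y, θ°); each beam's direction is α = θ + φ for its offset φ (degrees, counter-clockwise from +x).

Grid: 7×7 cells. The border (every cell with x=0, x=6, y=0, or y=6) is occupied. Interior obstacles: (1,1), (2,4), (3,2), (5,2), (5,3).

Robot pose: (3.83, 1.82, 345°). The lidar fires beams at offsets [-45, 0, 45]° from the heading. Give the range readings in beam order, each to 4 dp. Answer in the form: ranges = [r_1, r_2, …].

beam 1: φ=-45°, α=300°
  cosα=0.5000 sinα=-0.8660 | (3,1) | tMaxX 0.3400 tMaxY 0.9469 | tΔX 2.0000 tΔY 1.1547
    t=0.3400 [x] (4,1)
    t=0.9469 [y] (4,0) — stop
  → r_1 = 0.9469
beam 2: φ=0°, α=345°
  cosα=0.9659 sinα=-0.2588 | (3,1) | tMaxX 0.1760 tMaxY 3.1682 | tΔX 1.0353 tΔY 3.8637
    t=0.1760 [x] (4,1)
    t=1.2113 [x] (5,1)
    t=2.2465 [x] (6,1) — stop
  → r_2 = 2.2465
beam 3: φ=45°, α=30°
  cosα=0.8660 sinα=0.5000 | (3,1) | tMaxX 0.1963 tMaxY 0.3600 | tΔX 1.1547 tΔY 2.0000
    t=0.1963 [x] (4,1)
    t=0.3600 [y] (4,2)
    t=1.3510 [x] (5,2) — stop
  → r_3 = 1.3510

ranges = [0.9469, 2.2465, 1.3510]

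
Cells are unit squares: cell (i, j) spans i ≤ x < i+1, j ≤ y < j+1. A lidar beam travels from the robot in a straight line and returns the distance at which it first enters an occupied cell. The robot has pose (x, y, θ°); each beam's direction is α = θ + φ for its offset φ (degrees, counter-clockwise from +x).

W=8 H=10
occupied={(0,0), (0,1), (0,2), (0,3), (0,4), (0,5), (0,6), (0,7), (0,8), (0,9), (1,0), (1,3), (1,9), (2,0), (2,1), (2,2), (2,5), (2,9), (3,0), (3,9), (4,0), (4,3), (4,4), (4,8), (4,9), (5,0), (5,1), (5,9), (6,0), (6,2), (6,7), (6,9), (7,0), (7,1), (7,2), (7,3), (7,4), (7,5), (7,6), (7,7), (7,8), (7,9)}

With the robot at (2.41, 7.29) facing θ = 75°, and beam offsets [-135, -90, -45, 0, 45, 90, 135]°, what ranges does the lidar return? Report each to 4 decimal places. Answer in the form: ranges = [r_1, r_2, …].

ranges = [3.1800, 4.7519, 1.8360, 1.7703, 1.9745, 1.4597, 1.6281]

beam 1: φ=-135°, α=300°
  d=(0.5000,-0.8660)  start (2,7)  tX=1.1800 tY=0.3349  stride 1/|dx|=2.0000 1/|dy|=1.1547
    cross y-line → (2,6), t=0.3349
    cross x-line → (3,6), t=1.1800
    cross y-line → (3,5), t=1.4896
    cross y-line → (3,4), t=2.6443
    cross x-line → (4,4), t=3.1800 (wall)
  → r_1 = 3.1800
beam 2: φ=-90°, α=345°
  d=(0.9659,-0.2588)  start (2,7)  tX=0.6108 tY=1.1205  stride 1/|dx|=1.0353 1/|dy|=3.8637
    cross x-line → (3,7), t=0.6108
    cross y-line → (3,6), t=1.1205
    cross x-line → (4,6), t=1.6461
    cross x-line → (5,6), t=2.6814
    cross x-line → (6,6), t=3.7166
    cross x-line → (7,6), t=4.7519 (wall)
  → r_2 = 4.7519
beam 3: φ=-45°, α=30°
  d=(0.8660,0.5000)  start (2,7)  tX=0.6813 tY=1.4200  stride 1/|dx|=1.1547 1/|dy|=2.0000
    cross x-line → (3,7), t=0.6813
    cross y-line → (3,8), t=1.4200
    cross x-line → (4,8), t=1.8360 (wall)
  → r_3 = 1.8360
beam 4: φ=0°, α=75°
  d=(0.2588,0.9659)  start (2,7)  tX=2.2796 tY=0.7350  stride 1/|dx|=3.8637 1/|dy|=1.0353
    cross y-line → (2,8), t=0.7350
    cross y-line → (2,9), t=1.7703 (wall)
  → r_4 = 1.7703
beam 5: φ=45°, α=120°
  d=(-0.5000,0.8660)  start (2,7)  tX=0.8200 tY=0.8198  stride 1/|dx|=2.0000 1/|dy|=1.1547
    cross y-line → (2,8), t=0.8198
    cross x-line → (1,8), t=0.8200
    cross y-line → (1,9), t=1.9745 (wall)
  → r_5 = 1.9745
beam 6: φ=90°, α=165°
  d=(-0.9659,0.2588)  start (2,7)  tX=0.4245 tY=2.7432  stride 1/|dx|=1.0353 1/|dy|=3.8637
    cross x-line → (1,7), t=0.4245
    cross x-line → (0,7), t=1.4597 (wall)
  → r_6 = 1.4597
beam 7: φ=135°, α=210°
  d=(-0.8660,-0.5000)  start (2,7)  tX=0.4734 tY=0.5800  stride 1/|dx|=1.1547 1/|dy|=2.0000
    cross x-line → (1,7), t=0.4734
    cross y-line → (1,6), t=0.5800
    cross x-line → (0,6), t=1.6281 (wall)
  → r_7 = 1.6281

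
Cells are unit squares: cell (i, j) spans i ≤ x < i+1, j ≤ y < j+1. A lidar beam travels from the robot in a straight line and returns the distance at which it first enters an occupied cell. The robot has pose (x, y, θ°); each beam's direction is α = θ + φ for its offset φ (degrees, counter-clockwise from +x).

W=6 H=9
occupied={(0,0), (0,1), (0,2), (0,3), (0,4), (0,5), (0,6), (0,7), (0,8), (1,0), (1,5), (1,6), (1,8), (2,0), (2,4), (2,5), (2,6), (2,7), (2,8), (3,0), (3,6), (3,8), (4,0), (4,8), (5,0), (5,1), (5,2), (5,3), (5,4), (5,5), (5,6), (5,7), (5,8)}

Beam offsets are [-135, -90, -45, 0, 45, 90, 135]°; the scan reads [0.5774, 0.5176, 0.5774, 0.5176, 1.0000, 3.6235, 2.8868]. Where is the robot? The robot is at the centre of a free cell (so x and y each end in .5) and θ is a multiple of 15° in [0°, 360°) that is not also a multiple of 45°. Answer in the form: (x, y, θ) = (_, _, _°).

(x, y, θ) = (1.5, 1.5, 285°)

Enumerate (i+0.5, j+0.5, θ) over the 21 free cells and 16 admissible headings. For each, cast all 7 beams and compare to the given ranges.
  (3.5, 5.5, 165°): beam 1 = 1.7321 ≠ 0.5774 ✗
  (1.5, 4.5, 120°): beam 1 = 0.5176 ≠ 0.5774 ✗
  (4.5, 1.5, 30°): beam 1 = 0.5176 ≠ 0.5774 ✗
  …
  (1.5, 1.5, 285°): r_1=0.5774, r_2=0.5176, r_3=0.5774, r_4=0.5176, r_5=1.0000, r_6=3.6235, r_7=2.8868 — all match ✓
Only this pose fits every beam.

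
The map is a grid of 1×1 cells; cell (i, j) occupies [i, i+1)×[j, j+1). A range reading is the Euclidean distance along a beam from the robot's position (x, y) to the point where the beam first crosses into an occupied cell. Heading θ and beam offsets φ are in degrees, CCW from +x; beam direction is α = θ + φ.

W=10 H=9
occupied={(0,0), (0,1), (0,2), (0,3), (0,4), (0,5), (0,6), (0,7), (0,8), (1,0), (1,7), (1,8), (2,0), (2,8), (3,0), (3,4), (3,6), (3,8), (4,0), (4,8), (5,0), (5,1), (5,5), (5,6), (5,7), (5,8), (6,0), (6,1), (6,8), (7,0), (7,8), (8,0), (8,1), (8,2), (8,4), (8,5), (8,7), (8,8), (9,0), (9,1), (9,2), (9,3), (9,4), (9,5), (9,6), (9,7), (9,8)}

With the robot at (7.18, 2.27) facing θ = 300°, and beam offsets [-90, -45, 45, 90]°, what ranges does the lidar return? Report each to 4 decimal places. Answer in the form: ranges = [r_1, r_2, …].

beam 1: φ=-90°, α=210°
  cosα=-0.8660 sinα=-0.5000 | (7,2) | tMaxX 0.2078 tMaxY 0.5400 | tΔX 1.1547 tΔY 2.0000
    t=0.2078 [x] (6,2)
    t=0.5400 [y] (6,1) — stop
  → r_1 = 0.5400
beam 2: φ=-45°, α=255°
  cosα=-0.2588 sinα=-0.9659 | (7,2) | tMaxX 0.6955 tMaxY 0.2795 | tΔX 3.8637 tΔY 1.0353
    t=0.2795 [y] (7,1)
    t=0.6955 [x] (6,1) — stop
  → r_2 = 0.6955
beam 3: φ=45°, α=345°
  cosα=0.9659 sinα=-0.2588 | (7,2) | tMaxX 0.8489 tMaxY 1.0432 | tΔX 1.0353 tΔY 3.8637
    t=0.8489 [x] (8,2) — stop
  → r_3 = 0.8489
beam 4: φ=90°, α=30°
  cosα=0.8660 sinα=0.5000 | (7,2) | tMaxX 0.9469 tMaxY 1.4600 | tΔX 1.1547 tΔY 2.0000
    t=0.9469 [x] (8,2) — stop
  → r_4 = 0.9469

ranges = [0.5400, 0.6955, 0.8489, 0.9469]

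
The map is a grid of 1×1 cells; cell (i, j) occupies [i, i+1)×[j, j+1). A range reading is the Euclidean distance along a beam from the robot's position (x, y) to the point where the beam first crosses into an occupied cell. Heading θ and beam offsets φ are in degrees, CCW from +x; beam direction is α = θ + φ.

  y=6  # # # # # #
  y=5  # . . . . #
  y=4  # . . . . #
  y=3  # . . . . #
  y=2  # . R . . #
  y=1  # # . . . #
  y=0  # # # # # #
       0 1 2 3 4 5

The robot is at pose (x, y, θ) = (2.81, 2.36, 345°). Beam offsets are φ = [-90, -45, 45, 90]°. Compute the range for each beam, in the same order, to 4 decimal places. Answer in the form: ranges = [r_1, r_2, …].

ranges = [1.4080, 1.5704, 2.5288, 3.7684]

beam 1: φ=-90°, α=255°
  dir = (cos 255°, sin 255°) = (-0.2588, -0.9659); from cell (2,2)
  next x-line at t=3.1296, next y-line at t=0.3727; Δt_x=3.8637, Δt_y=1.0353
    y: enter (2,1) at t=0.3727
    y: enter (2,0) at t=1.4080 ← occupied
  → r_1 = 1.4080
beam 2: φ=-45°, α=300°
  dir = (cos 300°, sin 300°) = (0.5000, -0.8660); from cell (2,2)
  next x-line at t=0.3800, next y-line at t=0.4157; Δt_x=2.0000, Δt_y=1.1547
    x: enter (3,2) at t=0.3800
    y: enter (3,1) at t=0.4157
    y: enter (3,0) at t=1.5704 ← occupied
  → r_2 = 1.5704
beam 3: φ=45°, α=30°
  dir = (cos 30°, sin 30°) = (0.8660, 0.5000); from cell (2,2)
  next x-line at t=0.2194, next y-line at t=1.2800; Δt_x=1.1547, Δt_y=2.0000
    x: enter (3,2) at t=0.2194
    y: enter (3,3) at t=1.2800
    x: enter (4,3) at t=1.3741
    x: enter (5,3) at t=2.5288 ← occupied
  → r_3 = 2.5288
beam 4: φ=90°, α=75°
  dir = (cos 75°, sin 75°) = (0.2588, 0.9659); from cell (2,2)
  next x-line at t=0.7341, next y-line at t=0.6626; Δt_x=3.8637, Δt_y=1.0353
    y: enter (2,3) at t=0.6626
    x: enter (3,3) at t=0.7341
    y: enter (3,4) at t=1.6979
    y: enter (3,5) at t=2.7331
    y: enter (3,6) at t=3.7684 ← occupied
  → r_4 = 3.7684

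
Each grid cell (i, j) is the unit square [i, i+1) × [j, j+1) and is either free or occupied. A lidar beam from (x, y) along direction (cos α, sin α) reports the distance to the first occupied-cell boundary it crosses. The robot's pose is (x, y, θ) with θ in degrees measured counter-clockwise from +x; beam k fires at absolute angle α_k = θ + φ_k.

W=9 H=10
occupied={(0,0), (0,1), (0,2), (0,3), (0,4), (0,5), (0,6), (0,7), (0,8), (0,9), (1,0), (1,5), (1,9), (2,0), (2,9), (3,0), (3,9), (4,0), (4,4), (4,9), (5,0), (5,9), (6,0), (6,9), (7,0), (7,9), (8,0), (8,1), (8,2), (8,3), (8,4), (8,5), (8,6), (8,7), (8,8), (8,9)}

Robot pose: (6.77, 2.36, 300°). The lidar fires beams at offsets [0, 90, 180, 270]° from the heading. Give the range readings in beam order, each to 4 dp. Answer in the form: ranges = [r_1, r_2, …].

ranges = [1.5704, 1.4203, 7.6672, 2.7200]

beam 1: φ=0°, α=300°
  d=(0.5000,-0.8660)  start (6,2)  tX=0.4600 tY=0.4157  stride 1/|dx|=2.0000 1/|dy|=1.1547
    cross y-line → (6,1), t=0.4157
    cross x-line → (7,1), t=0.4600
    cross y-line → (7,0), t=1.5704 (wall)
  → r_1 = 1.5704
beam 2: φ=90°, α=30°
  d=(0.8660,0.5000)  start (6,2)  tX=0.2656 tY=1.2800  stride 1/|dx|=1.1547 1/|dy|=2.0000
    cross x-line → (7,2), t=0.2656
    cross y-line → (7,3), t=1.2800
    cross x-line → (8,3), t=1.4203 (wall)
  → r_2 = 1.4203
beam 3: φ=180°, α=120°
  d=(-0.5000,0.8660)  start (6,2)  tX=1.5400 tY=0.7390  stride 1/|dx|=2.0000 1/|dy|=1.1547
    cross y-line → (6,3), t=0.7390
    cross x-line → (5,3), t=1.5400
    cross y-line → (5,4), t=1.8937
    cross y-line → (5,5), t=3.0484
    cross x-line → (4,5), t=3.5400
    cross y-line → (4,6), t=4.2031
    cross y-line → (4,7), t=5.3578
    cross x-line → (3,7), t=5.5400
    cross y-line → (3,8), t=6.5125
    cross x-line → (2,8), t=7.5400
    cross y-line → (2,9), t=7.6672 (wall)
  → r_3 = 7.6672
beam 4: φ=270°, α=210°
  d=(-0.8660,-0.5000)  start (6,2)  tX=0.8891 tY=0.7200  stride 1/|dx|=1.1547 1/|dy|=2.0000
    cross y-line → (6,1), t=0.7200
    cross x-line → (5,1), t=0.8891
    cross x-line → (4,1), t=2.0438
    cross y-line → (4,0), t=2.7200 (wall)
  → r_4 = 2.7200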